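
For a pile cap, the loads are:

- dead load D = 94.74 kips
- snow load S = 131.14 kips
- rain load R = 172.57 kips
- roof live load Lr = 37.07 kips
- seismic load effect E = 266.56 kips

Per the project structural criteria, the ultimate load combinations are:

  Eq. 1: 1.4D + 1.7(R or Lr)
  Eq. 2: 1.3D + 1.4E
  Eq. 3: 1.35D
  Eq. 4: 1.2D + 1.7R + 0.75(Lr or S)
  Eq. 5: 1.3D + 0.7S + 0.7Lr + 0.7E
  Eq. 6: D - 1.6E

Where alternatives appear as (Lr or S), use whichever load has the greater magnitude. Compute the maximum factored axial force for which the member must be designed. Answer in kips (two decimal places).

505.41 kips

(R or Lr) → R = 172.57 kips; (Lr or S) → S = 131.14 kips.
Eq. 1: 1.4(94.74) + 1.7(172.57) = 132.64 + 293.37 = 426.01
Eq. 2: 1.3(94.74) + 1.4(266.56) = 496.35
Eq. 3: 1.35(94.74) = 127.90
Eq. 4: 1.2(94.74) + 1.7(172.57) + 0.75(131.14) = 505.41
Eq. 5: 1.3(94.74) + 0.7(131.14) + 0.7(37.07) + 0.7(266.56) = 123.16 + 91.80 + 25.95 + 186.59 = 427.50
Eq. 6: 1.0(94.74) - 1.6(266.56) = 94.74 - 426.50 = -331.76
The controlling combination is 4, giving 505.41 kips.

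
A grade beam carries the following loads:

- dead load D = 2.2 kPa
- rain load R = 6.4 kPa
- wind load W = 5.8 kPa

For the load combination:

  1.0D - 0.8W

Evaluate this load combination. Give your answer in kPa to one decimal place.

1.0(2.2) - 0.8(5.8) = 2.2 - 4.6 = -2.4
p_u = -2.4 kPa.

-2.4 kPa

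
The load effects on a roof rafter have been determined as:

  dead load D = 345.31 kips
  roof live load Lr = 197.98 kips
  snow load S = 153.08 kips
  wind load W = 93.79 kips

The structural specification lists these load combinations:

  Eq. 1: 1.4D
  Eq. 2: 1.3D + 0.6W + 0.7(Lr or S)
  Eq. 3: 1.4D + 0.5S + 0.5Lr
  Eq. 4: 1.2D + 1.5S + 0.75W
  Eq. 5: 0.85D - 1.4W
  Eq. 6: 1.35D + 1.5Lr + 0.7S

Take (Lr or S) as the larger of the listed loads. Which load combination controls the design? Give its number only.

Combination 6

(Lr or S) → Lr = 197.98 kips.
Eq. 1: 1.4(345.31) = 483.43
Eq. 2: 1.3(345.31) + 0.6(93.79) + 0.7(197.98) = 448.90 + 56.27 + 138.59 = 643.76
Eq. 3: 1.4(345.31) + 0.5(153.08) + 0.5(197.98) = 483.43 + 76.54 + 98.99 = 658.96
Eq. 4: 1.2(345.31) + 1.5(153.08) + 0.75(93.79) = 414.37 + 229.62 + 70.34 = 714.33
Eq. 5: 0.85(345.31) - 1.4(93.79) = 162.21
Eq. 6: 1.35(345.31) + 1.5(197.98) + 0.7(153.08) = 870.29
The largest value is 870.29 kips from combination 6.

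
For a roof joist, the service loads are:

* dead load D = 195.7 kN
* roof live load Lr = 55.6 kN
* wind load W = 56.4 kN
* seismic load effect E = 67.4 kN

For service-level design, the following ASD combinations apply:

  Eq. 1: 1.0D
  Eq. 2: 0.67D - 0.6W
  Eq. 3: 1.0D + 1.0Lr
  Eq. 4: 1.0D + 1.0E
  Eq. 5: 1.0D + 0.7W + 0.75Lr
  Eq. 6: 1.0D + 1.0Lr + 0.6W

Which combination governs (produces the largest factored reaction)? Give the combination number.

Eq. 1: 1.0(195.7) = 195.70
Eq. 2: 0.67(195.7) - 0.6(56.4) = 97.28
Eq. 3: 1.0(195.7) + 1.0(55.6) = 251.30
Eq. 4: 1.0(195.7) + 1.0(67.4) = 263.10
Eq. 5: 1.0(195.7) + 0.7(56.4) + 0.75(55.6) = 276.88
Eq. 6: 1.0(195.7) + 1.0(55.6) + 0.6(56.4) = 285.14
The largest value is 285.14 kN from combination 6.

Combination 6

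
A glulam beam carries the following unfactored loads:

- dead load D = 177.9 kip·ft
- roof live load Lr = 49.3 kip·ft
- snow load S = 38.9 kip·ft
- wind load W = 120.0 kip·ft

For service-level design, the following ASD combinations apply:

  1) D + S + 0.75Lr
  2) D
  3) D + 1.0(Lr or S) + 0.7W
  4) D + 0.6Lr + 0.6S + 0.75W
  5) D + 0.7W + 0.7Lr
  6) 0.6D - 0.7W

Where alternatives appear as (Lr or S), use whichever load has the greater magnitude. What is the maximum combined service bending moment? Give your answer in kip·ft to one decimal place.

(Lr or S) → Lr = 49.3 kip·ft.
1) 1.0(177.9) + 1.0(38.9) + 0.75(49.3) = 253.8
2) 1.0(177.9) = 177.9
3) 1.0(177.9) + 1.0(49.3) + 0.7(120.0) = 311.2
4) 1.0(177.9) + 0.6(49.3) + 0.6(38.9) + 0.75(120.0) = 320.8
5) 1.0(177.9) + 0.7(120.0) + 0.7(49.3) = 296.4
6) 0.6(177.9) - 0.7(120.0) = 22.7
Combination 4 governs: M = 320.8 kip·ft.

320.8 kip·ft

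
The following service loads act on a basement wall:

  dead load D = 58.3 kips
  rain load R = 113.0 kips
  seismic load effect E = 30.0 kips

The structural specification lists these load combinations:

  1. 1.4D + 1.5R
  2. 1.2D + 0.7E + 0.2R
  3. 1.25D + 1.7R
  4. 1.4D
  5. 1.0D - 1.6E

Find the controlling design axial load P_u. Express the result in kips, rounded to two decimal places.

264.98 kips

1. 1.4(58.3) + 1.5(113.0) = 81.62 + 169.50 = 251.12
2. 1.2(58.3) + 0.7(30.0) + 0.2(113.0) = 69.96 + 21.00 + 22.60 = 113.56
3. 1.25(58.3) + 1.7(113.0) = 72.88 + 192.10 = 264.98
4. 1.4(58.3) = 81.62
5. 1.0(58.3) - 1.6(30.0) = 58.30 - 48.00 = 10.30
Maximum is from combination 3.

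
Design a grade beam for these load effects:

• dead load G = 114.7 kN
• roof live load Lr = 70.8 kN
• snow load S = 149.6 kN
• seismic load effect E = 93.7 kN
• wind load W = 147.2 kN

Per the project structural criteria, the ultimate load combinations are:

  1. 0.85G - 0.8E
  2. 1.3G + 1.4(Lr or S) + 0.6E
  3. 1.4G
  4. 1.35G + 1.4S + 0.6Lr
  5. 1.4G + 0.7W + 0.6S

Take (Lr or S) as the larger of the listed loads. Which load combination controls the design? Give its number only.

(Lr or S) → S = 149.6 kN.
1. 0.85(114.7) - 0.8(93.7) = 97.5 - 75.0 = 22.5
2. 1.3(114.7) + 1.4(149.6) + 0.6(93.7) = 414.8
3. 1.4(114.7) = 160.6
4. 1.35(114.7) + 1.4(149.6) + 0.6(70.8) = 406.8
5. 1.4(114.7) + 0.7(147.2) + 0.6(149.6) = 160.6 + 103.0 + 89.8 = 353.4
The largest value is 414.8 kN from combination 2.

Combination 2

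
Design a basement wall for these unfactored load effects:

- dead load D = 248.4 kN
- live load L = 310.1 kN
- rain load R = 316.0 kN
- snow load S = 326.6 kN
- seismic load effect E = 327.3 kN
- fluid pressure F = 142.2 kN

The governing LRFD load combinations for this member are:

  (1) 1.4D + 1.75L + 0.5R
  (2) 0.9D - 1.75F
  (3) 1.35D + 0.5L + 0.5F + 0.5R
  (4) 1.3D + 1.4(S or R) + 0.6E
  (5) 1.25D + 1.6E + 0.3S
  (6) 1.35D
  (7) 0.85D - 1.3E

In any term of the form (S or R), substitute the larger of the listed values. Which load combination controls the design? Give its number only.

Combination 1

(S or R) → S = 326.6 kN.
(1) 1.4(248.4) + 1.75(310.1) + 0.5(316.0) = 347.76 + 542.68 + 158.00 = 1048.44
(2) 0.9(248.4) - 1.75(142.2) = 223.56 - 248.85 = -25.29
(3) 1.35(248.4) + 0.5(310.1) + 0.5(142.2) + 0.5(316.0) = 335.34 + 155.05 + 71.10 + 158.00 = 719.49
(4) 1.3(248.4) + 1.4(326.6) + 0.6(327.3) = 322.92 + 457.24 + 196.38 = 976.54
(5) 1.25(248.4) + 1.6(327.3) + 0.3(326.6) = 310.50 + 523.68 + 97.98 = 932.16
(6) 1.35(248.4) = 335.34
(7) 0.85(248.4) - 1.3(327.3) = 211.14 - 425.49 = -214.35
The largest value is 1048.44 kN from combination 1.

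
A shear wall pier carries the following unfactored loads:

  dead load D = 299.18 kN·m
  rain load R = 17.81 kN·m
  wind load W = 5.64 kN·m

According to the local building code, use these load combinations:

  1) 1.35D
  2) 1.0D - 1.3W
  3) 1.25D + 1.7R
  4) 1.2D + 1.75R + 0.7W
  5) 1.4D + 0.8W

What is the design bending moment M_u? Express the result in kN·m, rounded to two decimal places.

423.36 kN·m

1) 1.35(299.18) = 403.89
2) 1.0(299.18) - 1.3(5.64) = 299.18 - 7.33 = 291.85
3) 1.25(299.18) + 1.7(17.81) = 404.25
4) 1.2(299.18) + 1.75(17.81) + 0.7(5.64) = 394.13
5) 1.4(299.18) + 0.8(5.64) = 418.85 + 4.51 = 423.36
Combination 5 governs: M_u = 423.36 kN·m.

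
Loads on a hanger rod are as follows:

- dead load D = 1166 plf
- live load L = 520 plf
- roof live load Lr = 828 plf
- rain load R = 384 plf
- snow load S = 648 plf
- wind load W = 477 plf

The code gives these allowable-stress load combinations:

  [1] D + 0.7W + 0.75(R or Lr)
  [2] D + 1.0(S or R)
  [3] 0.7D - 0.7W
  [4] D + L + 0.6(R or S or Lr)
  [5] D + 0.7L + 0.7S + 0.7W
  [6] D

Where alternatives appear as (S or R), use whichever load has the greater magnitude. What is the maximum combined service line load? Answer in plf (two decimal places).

2317.50 plf

(R or Lr) → Lr = 828 plf; (S or R) → S = 648 plf; (R or S or Lr) → Lr = 828 plf.
[1] 1.0(1166) + 0.7(477) + 0.75(828) = 2120.90
[2] 1.0(1166) + 1.0(648) = 1814.00
[3] 0.7(1166) - 0.7(477) = 482.30
[4] 1.0(1166) + 1.0(520) + 0.6(828) = 2182.80
[5] 1.0(1166) + 0.7(520) + 0.7(648) + 0.7(477) = 2317.50
[6] 1.0(1166) = 1166.00
The controlling combination is 5, giving 2317.50 plf.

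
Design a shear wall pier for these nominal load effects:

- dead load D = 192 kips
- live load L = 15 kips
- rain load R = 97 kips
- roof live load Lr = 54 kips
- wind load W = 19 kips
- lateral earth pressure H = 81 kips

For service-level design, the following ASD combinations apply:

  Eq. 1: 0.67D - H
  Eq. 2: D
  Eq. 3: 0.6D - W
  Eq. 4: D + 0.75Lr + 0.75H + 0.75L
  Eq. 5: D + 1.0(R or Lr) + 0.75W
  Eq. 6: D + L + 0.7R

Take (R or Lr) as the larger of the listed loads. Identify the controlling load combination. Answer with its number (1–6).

(R or Lr) → R = 97 kips.
Eq. 1: 0.67(192) - 1.0(81) = 128.6 - 81.0 = 47.6
Eq. 2: 1.0(192) = 192.0
Eq. 3: 0.6(192) - 1.0(19) = 115.2 - 19.0 = 96.2
Eq. 4: 1.0(192) + 0.75(54) + 0.75(81) + 0.75(15) = 304.5
Eq. 5: 1.0(192) + 1.0(97) + 0.75(19) = 192.0 + 97.0 + 14.3 = 303.3
Eq. 6: 1.0(192) + 1.0(15) + 0.7(97) = 192.0 + 15.0 + 67.9 = 274.9
The largest value is 304.5 kips from combination 4.

Combination 4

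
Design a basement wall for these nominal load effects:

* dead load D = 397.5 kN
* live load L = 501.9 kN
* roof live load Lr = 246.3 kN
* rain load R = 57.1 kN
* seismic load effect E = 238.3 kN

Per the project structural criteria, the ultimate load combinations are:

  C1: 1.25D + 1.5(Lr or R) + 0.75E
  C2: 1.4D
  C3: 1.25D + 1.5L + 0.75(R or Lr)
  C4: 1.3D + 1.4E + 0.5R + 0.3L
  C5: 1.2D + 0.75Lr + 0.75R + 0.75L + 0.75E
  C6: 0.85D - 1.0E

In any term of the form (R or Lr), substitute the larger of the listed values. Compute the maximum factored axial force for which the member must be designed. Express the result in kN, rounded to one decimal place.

(Lr or R) → Lr = 246.3 kN; (R or Lr) → Lr = 246.3 kN.
C1: 1.25(397.5) + 1.5(246.3) + 0.75(238.3) = 496.9 + 369.5 + 178.7 = 1045.1
C2: 1.4(397.5) = 556.5
C3: 1.25(397.5) + 1.5(501.9) + 0.75(246.3) = 496.9 + 752.9 + 184.7 = 1434.5
C4: 1.3(397.5) + 1.4(238.3) + 0.5(57.1) + 0.3(501.9) = 1029.5
C5: 1.2(397.5) + 0.75(246.3) + 0.75(57.1) + 0.75(501.9) + 0.75(238.3) = 1259.7
C6: 0.85(397.5) - 1.0(238.3) = 337.9 - 238.3 = 99.6
Maximum is from combination 3.

1434.5 kN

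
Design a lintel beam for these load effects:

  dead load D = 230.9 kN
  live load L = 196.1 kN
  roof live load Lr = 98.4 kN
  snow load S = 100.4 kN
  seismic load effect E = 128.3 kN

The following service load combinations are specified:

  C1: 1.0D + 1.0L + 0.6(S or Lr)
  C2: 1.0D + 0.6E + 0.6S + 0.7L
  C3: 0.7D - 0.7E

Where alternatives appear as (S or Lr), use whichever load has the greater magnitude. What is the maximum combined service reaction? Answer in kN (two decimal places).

505.39 kN

(S or Lr) → S = 100.4 kN.
C1: 1.0(230.9) + 1.0(196.1) + 0.6(100.4) = 230.90 + 196.10 + 60.24 = 487.24
C2: 1.0(230.9) + 0.6(128.3) + 0.6(100.4) + 0.7(196.1) = 230.90 + 76.98 + 60.24 + 137.27 = 505.39
C3: 0.7(230.9) - 0.7(128.3) = 161.63 - 89.81 = 71.82
Combination 2 governs: V = 505.39 kN.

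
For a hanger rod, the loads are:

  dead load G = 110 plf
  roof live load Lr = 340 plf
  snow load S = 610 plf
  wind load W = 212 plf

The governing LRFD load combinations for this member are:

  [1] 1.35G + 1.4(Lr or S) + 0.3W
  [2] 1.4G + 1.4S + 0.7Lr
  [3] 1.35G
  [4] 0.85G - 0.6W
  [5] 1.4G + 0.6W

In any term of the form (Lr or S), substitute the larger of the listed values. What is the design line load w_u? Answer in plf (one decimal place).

(Lr or S) → S = 610 plf.
[1] 1.35(110) + 1.4(610) + 0.3(212) = 148.5 + 854.0 + 63.6 = 1066.1
[2] 1.4(110) + 1.4(610) + 0.7(340) = 154.0 + 854.0 + 238.0 = 1246.0
[3] 1.35(110) = 148.5
[4] 0.85(110) - 0.6(212) = 93.5 - 127.2 = -33.7
[5] 1.4(110) + 0.6(212) = 154.0 + 127.2 = 281.2
Combination 2 governs: w_u = 1246.0 plf.

1246.0 plf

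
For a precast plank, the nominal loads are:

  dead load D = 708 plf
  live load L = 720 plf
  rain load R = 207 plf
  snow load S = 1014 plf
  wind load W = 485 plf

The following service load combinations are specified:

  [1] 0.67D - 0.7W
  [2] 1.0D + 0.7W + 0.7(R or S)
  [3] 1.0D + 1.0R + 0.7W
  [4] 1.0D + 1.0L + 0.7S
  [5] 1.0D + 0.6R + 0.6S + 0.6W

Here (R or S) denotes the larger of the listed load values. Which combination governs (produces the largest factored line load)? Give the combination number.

(R or S) → S = 1014 plf.
[1] 0.67(708) - 0.7(485) = 474.36 - 339.50 = 134.86
[2] 1.0(708) + 0.7(485) + 0.7(1014) = 708.00 + 339.50 + 709.80 = 1757.30
[3] 1.0(708) + 1.0(207) + 0.7(485) = 708.00 + 207.00 + 339.50 = 1254.50
[4] 1.0(708) + 1.0(720) + 0.7(1014) = 708.00 + 720.00 + 709.80 = 2137.80
[5] 1.0(708) + 0.6(207) + 0.6(1014) + 0.6(485) = 708.00 + 124.20 + 608.40 + 291.00 = 1731.60
The largest value is 2137.80 plf from combination 4.

Combination 4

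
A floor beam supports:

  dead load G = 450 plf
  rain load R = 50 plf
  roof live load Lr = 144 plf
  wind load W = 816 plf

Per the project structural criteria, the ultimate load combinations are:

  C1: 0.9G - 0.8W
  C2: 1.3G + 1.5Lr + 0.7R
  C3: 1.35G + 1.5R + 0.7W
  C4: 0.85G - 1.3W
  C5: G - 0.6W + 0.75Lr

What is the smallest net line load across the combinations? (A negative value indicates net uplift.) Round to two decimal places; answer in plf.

C1: 0.9(450) - 0.8(816) = 405.00 - 652.80 = -247.80
C2: 1.3(450) + 1.5(144) + 0.7(50) = 585.00 + 216.00 + 35.00 = 836.00
C3: 1.35(450) + 1.5(50) + 0.7(816) = 607.50 + 75.00 + 571.20 = 1253.70
C4: 0.85(450) - 1.3(816) = 382.50 - 1060.80 = -678.30
C5: 1.0(450) - 0.6(816) + 0.75(144) = 450.00 - 489.60 + 108.00 = 68.40
Combination 4 gives the minimum: -678.30 plf.

-678.30 plf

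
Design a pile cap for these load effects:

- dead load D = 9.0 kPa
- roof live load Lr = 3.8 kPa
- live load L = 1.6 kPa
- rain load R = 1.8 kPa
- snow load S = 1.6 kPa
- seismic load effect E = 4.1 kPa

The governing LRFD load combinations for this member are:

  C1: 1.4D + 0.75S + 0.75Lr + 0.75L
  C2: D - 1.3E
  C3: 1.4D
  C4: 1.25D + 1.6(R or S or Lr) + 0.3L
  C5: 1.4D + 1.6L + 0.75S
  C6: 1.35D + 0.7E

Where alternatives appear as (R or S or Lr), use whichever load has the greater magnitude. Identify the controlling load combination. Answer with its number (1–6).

Combination 1

(R or S or Lr) → Lr = 3.8 kPa.
C1: 1.4(9.0) + 0.75(1.6) + 0.75(3.8) + 0.75(1.6) = 17.85
C2: 1.0(9.0) - 1.3(4.1) = 3.67
C3: 1.4(9.0) = 12.60
C4: 1.25(9.0) + 1.6(3.8) + 0.3(1.6) = 17.81
C5: 1.4(9.0) + 1.6(1.6) + 0.75(1.6) = 16.36
C6: 1.35(9.0) + 0.7(4.1) = 15.02
The largest value is 17.85 kPa from combination 1.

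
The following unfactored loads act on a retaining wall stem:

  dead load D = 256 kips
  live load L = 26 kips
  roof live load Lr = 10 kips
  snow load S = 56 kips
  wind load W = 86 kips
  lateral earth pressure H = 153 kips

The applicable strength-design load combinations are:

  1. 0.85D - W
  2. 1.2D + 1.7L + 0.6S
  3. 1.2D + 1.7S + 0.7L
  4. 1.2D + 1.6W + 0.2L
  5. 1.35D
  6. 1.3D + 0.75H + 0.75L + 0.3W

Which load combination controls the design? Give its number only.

Combination 6

1. 0.85(256) - 1.0(86) = 217.60 - 86.00 = 131.60
2. 1.2(256) + 1.7(26) + 0.6(56) = 307.20 + 44.20 + 33.60 = 385.00
3. 1.2(256) + 1.7(56) + 0.7(26) = 307.20 + 95.20 + 18.20 = 420.60
4. 1.2(256) + 1.6(86) + 0.2(26) = 307.20 + 137.60 + 5.20 = 450.00
5. 1.35(256) = 345.60
6. 1.3(256) + 0.75(153) + 0.75(26) + 0.3(86) = 332.80 + 114.75 + 19.50 + 25.80 = 492.85
The largest value is 492.85 kips from combination 6.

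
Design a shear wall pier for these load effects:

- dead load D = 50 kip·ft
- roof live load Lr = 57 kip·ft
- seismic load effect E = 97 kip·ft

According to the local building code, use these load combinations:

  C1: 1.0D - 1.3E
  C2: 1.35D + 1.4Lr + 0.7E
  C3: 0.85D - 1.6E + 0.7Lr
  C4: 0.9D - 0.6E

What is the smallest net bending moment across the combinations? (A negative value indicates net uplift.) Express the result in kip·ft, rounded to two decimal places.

C1: 1.0(50) - 1.3(97) = 50.00 - 126.10 = -76.10
C2: 1.35(50) + 1.4(57) + 0.7(97) = 67.50 + 79.80 + 67.90 = 215.20
C3: 0.85(50) - 1.6(97) + 0.7(57) = 42.50 - 155.20 + 39.90 = -72.80
C4: 0.9(50) - 0.6(97) = 45.00 - 58.20 = -13.20
Combination 1 gives the minimum: -76.10 kip·ft.

-76.10 kip·ft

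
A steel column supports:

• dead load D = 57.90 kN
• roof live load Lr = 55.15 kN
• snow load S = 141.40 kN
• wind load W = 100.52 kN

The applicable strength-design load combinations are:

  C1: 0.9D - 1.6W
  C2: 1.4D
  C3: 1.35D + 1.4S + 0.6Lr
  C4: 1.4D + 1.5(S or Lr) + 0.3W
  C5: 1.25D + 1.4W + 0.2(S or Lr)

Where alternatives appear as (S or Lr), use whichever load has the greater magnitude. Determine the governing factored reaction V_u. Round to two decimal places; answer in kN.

(S or Lr) → S = 141.40 kN.
C1: 0.9(57.90) - 1.6(100.52) = 52.11 - 160.83 = -108.72
C2: 1.4(57.90) = 81.06
C3: 1.35(57.90) + 1.4(141.40) + 0.6(55.15) = 78.17 + 197.96 + 33.09 = 309.22
C4: 1.4(57.90) + 1.5(141.40) + 0.3(100.52) = 81.06 + 212.10 + 30.16 = 323.32
C5: 1.25(57.90) + 1.4(100.52) + 0.2(141.40) = 241.38
Maximum is from combination 4.

323.32 kN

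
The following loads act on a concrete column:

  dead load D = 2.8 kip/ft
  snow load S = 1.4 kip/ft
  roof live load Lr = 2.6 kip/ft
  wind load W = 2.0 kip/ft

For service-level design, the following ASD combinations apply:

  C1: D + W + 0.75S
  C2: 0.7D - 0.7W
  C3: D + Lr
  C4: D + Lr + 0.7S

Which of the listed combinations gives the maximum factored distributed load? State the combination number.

C1: 1.0(2.8) + 1.0(2.0) + 0.75(1.4) = 2.80 + 2.00 + 1.05 = 5.85
C2: 0.7(2.8) - 0.7(2.0) = 1.96 - 1.40 = 0.56
C3: 1.0(2.8) + 1.0(2.6) = 2.80 + 2.60 = 5.40
C4: 1.0(2.8) + 1.0(2.6) + 0.7(1.4) = 2.80 + 2.60 + 0.98 = 6.38
The largest value is 6.38 kip/ft from combination 4.

Combination 4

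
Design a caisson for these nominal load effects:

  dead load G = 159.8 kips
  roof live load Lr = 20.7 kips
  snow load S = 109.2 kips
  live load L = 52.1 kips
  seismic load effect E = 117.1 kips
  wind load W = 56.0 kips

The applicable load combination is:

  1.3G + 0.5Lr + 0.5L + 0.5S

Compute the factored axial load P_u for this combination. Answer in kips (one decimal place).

298.7 kips

1.3(159.8) + 0.5(20.7) + 0.5(52.1) + 0.5(109.2) = 298.7
P_u = 298.7 kips.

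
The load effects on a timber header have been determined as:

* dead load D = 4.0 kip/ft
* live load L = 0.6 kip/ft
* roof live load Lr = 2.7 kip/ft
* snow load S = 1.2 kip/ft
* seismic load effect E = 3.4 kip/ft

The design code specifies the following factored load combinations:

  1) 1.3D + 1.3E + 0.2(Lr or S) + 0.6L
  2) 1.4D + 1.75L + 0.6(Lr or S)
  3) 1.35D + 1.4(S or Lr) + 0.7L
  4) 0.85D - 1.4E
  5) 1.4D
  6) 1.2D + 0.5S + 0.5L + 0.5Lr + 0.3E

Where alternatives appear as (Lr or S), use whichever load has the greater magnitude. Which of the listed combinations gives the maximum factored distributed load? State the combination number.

Combination 1

(Lr or S) → Lr = 2.7 kip/ft; (S or Lr) → Lr = 2.7 kip/ft.
1) 1.3(4.0) + 1.3(3.4) + 0.2(2.7) + 0.6(0.6) = 5.20 + 4.42 + 0.54 + 0.36 = 10.52
2) 1.4(4.0) + 1.75(0.6) + 0.6(2.7) = 5.60 + 1.05 + 1.62 = 8.27
3) 1.35(4.0) + 1.4(2.7) + 0.7(0.6) = 5.40 + 3.78 + 0.42 = 9.60
4) 0.85(4.0) - 1.4(3.4) = 3.40 - 4.76 = -1.36
5) 1.4(4.0) = 5.60
6) 1.2(4.0) + 0.5(1.2) + 0.5(0.6) + 0.5(2.7) + 0.3(3.4) = 4.80 + 0.60 + 0.30 + 1.35 + 1.02 = 8.07
The largest value is 10.52 kip/ft from combination 1.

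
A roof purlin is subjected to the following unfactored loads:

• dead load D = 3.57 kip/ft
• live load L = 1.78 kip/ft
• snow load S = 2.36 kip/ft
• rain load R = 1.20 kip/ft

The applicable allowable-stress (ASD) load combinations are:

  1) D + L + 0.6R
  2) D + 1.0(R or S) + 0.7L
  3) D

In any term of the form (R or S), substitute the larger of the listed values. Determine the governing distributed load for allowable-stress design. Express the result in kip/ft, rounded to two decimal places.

(R or S) → S = 2.36 kip/ft.
1) 1.0(3.57) + 1.0(1.78) + 0.6(1.20) = 3.57 + 1.78 + 0.72 = 6.07
2) 1.0(3.57) + 1.0(2.36) + 0.7(1.78) = 3.57 + 2.36 + 1.25 = 7.18
3) 1.0(3.57) = 3.57
Maximum is from combination 2.

7.18 kip/ft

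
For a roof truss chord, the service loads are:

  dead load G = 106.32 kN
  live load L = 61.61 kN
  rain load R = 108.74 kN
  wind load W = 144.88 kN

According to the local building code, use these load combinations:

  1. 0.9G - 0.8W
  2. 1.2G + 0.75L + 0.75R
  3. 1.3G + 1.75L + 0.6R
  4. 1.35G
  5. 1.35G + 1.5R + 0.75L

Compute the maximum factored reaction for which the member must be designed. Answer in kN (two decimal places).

352.85 kN

1. 0.9(106.32) - 0.8(144.88) = -20.22
2. 1.2(106.32) + 0.75(61.61) + 0.75(108.74) = 255.35
3. 1.3(106.32) + 1.75(61.61) + 0.6(108.74) = 311.28
4. 1.35(106.32) = 143.53
5. 1.35(106.32) + 1.5(108.74) + 0.75(61.61) = 352.85
Maximum is from combination 5.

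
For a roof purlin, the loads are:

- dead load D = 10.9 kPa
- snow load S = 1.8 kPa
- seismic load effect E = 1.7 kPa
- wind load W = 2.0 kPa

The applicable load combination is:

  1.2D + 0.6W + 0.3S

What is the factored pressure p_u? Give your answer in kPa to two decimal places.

1.2(10.9) + 0.6(2.0) + 0.3(1.8) = 13.08 + 1.20 + 0.54 = 14.82
p_u = 14.82 kPa.

14.82 kPa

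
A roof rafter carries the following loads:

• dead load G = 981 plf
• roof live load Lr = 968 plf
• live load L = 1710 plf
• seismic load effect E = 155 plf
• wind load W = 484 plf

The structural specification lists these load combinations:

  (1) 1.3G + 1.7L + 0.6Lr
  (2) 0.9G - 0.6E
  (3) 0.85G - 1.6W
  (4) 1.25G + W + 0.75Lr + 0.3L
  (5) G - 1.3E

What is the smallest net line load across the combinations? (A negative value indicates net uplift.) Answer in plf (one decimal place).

59.5 plf

(1) 1.3(981) + 1.7(1710) + 0.6(968) = 1275.3 + 2907.0 + 580.8 = 4763.1
(2) 0.9(981) - 0.6(155) = 882.9 - 93.0 = 789.9
(3) 0.85(981) - 1.6(484) = 833.9 - 774.4 = 59.5
(4) 1.25(981) + 1.0(484) + 0.75(968) + 0.3(1710) = 1226.3 + 484.0 + 726.0 + 513.0 = 2949.3
(5) 1.0(981) - 1.3(155) = 981.0 - 201.5 = 779.5
Combination 3 gives the minimum: 59.5 plf.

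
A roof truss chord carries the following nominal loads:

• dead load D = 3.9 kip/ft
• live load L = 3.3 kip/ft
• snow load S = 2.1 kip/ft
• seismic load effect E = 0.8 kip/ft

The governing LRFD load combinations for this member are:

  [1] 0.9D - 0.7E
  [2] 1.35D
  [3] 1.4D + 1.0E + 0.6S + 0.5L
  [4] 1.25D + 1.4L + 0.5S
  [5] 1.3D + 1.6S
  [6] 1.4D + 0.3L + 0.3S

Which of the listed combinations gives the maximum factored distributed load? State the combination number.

[1] 0.9(3.9) - 0.7(0.8) = 3.51 - 0.56 = 2.95
[2] 1.35(3.9) = 5.27
[3] 1.4(3.9) + 1.0(0.8) + 0.6(2.1) + 0.5(3.3) = 5.46 + 0.80 + 1.26 + 1.65 = 9.17
[4] 1.25(3.9) + 1.4(3.3) + 0.5(2.1) = 4.88 + 4.62 + 1.05 = 10.55
[5] 1.3(3.9) + 1.6(2.1) = 5.07 + 3.36 = 8.43
[6] 1.4(3.9) + 0.3(3.3) + 0.3(2.1) = 5.46 + 0.99 + 0.63 = 7.08
The largest value is 10.55 kip/ft from combination 4.

Combination 4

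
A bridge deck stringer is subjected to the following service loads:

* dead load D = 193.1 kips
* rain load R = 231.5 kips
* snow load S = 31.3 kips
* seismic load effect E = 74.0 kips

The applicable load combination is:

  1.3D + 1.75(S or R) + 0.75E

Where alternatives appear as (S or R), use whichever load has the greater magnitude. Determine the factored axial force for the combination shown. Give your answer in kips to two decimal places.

(S or R) → R = 231.5 kips.
1.3(193.1) + 1.75(231.5) + 0.75(74.0) = 251.03 + 405.13 + 55.50 = 711.66
P_u = 711.66 kips.

711.66 kips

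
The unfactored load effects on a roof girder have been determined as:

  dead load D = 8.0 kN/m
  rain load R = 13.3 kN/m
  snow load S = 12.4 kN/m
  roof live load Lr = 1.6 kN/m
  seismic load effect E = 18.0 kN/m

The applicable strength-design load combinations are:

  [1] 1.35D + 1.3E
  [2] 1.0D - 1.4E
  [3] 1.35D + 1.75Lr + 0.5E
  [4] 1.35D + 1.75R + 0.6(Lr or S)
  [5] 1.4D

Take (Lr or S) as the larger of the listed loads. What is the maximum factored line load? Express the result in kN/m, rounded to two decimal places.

(Lr or S) → S = 12.4 kN/m.
[1] 1.35(8.0) + 1.3(18.0) = 34.20
[2] 1.0(8.0) - 1.4(18.0) = -17.20
[3] 1.35(8.0) + 1.75(1.6) + 0.5(18.0) = 22.60
[4] 1.35(8.0) + 1.75(13.3) + 0.6(12.4) = 41.52
[5] 1.4(8.0) = 11.20
Maximum is from combination 4.

41.52 kN/m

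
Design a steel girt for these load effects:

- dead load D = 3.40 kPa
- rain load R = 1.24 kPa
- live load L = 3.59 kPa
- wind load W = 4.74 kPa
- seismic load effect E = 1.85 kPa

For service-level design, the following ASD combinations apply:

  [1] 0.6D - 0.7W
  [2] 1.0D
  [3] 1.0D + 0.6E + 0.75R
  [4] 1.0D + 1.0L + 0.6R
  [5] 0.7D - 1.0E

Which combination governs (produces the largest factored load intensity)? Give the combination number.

Combination 4

[1] 0.6(3.40) - 0.7(4.74) = -1.28
[2] 1.0(3.40) = 3.40
[3] 1.0(3.40) + 0.6(1.85) + 0.75(1.24) = 5.44
[4] 1.0(3.40) + 1.0(3.59) + 0.6(1.24) = 7.73
[5] 0.7(3.40) - 1.0(1.85) = 0.53
The largest value is 7.73 kPa from combination 4.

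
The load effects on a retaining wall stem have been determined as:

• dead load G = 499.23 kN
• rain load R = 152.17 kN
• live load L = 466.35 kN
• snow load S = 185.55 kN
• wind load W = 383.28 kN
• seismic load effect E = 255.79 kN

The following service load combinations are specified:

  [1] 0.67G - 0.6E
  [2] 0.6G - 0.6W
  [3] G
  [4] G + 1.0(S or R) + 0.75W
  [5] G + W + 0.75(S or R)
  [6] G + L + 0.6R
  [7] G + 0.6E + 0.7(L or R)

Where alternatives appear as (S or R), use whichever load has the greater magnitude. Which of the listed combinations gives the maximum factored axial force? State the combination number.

Combination 6

(S or R) → S = 185.55 kN; (L or R) → L = 466.35 kN.
[1] 0.67(499.23) - 0.6(255.79) = 334.48 - 153.47 = 181.01
[2] 0.6(499.23) - 0.6(383.28) = 299.54 - 229.97 = 69.57
[3] 1.0(499.23) = 499.23
[4] 1.0(499.23) + 1.0(185.55) + 0.75(383.28) = 499.23 + 185.55 + 287.46 = 972.24
[5] 1.0(499.23) + 1.0(383.28) + 0.75(185.55) = 499.23 + 383.28 + 139.16 = 1021.67
[6] 1.0(499.23) + 1.0(466.35) + 0.6(152.17) = 499.23 + 466.35 + 91.30 = 1056.88
[7] 1.0(499.23) + 0.6(255.79) + 0.7(466.35) = 499.23 + 153.47 + 326.45 = 979.15
The largest value is 1056.88 kN from combination 6.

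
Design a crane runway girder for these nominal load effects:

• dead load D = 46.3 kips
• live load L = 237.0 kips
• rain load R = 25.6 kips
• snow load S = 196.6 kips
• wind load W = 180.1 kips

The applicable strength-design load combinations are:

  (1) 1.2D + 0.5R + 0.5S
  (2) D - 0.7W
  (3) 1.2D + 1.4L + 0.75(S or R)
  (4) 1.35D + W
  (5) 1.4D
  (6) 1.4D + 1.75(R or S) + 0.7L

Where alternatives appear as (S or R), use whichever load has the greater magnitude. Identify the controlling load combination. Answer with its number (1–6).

Combination 6

(S or R) → S = 196.6 kips; (R or S) → S = 196.6 kips.
(1) 1.2(46.3) + 0.5(25.6) + 0.5(196.6) = 55.56 + 12.80 + 98.30 = 166.66
(2) 1.0(46.3) - 0.7(180.1) = 46.30 - 126.07 = -79.77
(3) 1.2(46.3) + 1.4(237.0) + 0.75(196.6) = 55.56 + 331.80 + 147.45 = 534.81
(4) 1.35(46.3) + 1.0(180.1) = 62.51 + 180.10 = 242.61
(5) 1.4(46.3) = 64.82
(6) 1.4(46.3) + 1.75(196.6) + 0.7(237.0) = 64.82 + 344.05 + 165.90 = 574.77
The largest value is 574.77 kips from combination 6.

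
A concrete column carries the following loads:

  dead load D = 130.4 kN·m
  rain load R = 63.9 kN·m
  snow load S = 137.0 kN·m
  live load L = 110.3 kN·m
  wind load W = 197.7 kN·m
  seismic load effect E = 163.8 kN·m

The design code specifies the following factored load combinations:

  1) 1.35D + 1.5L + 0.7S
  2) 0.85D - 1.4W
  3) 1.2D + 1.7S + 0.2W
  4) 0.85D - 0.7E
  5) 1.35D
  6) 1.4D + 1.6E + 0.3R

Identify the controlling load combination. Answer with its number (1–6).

1) 1.35(130.4) + 1.5(110.3) + 0.7(137.0) = 176.0 + 165.5 + 95.9 = 437.4
2) 0.85(130.4) - 1.4(197.7) = -165.9
3) 1.2(130.4) + 1.7(137.0) + 0.2(197.7) = 156.5 + 232.9 + 39.5 = 428.9
4) 0.85(130.4) - 0.7(163.8) = -3.8
5) 1.35(130.4) = 176.0
6) 1.4(130.4) + 1.6(163.8) + 0.3(63.9) = 463.8
The largest value is 463.8 kN·m from combination 6.

Combination 6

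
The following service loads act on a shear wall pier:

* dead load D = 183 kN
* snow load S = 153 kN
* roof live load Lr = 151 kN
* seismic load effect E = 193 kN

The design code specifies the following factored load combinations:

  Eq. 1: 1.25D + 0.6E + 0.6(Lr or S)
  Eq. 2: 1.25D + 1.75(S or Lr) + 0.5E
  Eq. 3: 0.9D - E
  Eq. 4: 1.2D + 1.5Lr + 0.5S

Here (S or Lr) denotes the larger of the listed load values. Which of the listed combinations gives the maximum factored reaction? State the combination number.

(Lr or S) → S = 153 kN; (S or Lr) → S = 153 kN.
Eq. 1: 1.25(183) + 0.6(193) + 0.6(153) = 228.75 + 115.80 + 91.80 = 436.35
Eq. 2: 1.25(183) + 1.75(153) + 0.5(193) = 228.75 + 267.75 + 96.50 = 593.00
Eq. 3: 0.9(183) - 1.0(193) = 164.70 - 193.00 = -28.30
Eq. 4: 1.2(183) + 1.5(151) + 0.5(153) = 219.60 + 226.50 + 76.50 = 522.60
The largest value is 593.00 kN from combination 2.

Combination 2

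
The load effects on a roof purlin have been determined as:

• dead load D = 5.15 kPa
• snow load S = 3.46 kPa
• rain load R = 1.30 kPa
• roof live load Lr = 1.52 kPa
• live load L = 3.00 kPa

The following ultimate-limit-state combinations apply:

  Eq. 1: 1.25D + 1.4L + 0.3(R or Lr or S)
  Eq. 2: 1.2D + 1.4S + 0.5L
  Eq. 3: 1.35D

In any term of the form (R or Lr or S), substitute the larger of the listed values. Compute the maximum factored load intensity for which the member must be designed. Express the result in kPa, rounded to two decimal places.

12.52 kPa

(R or Lr or S) → S = 3.46 kPa.
Eq. 1: 1.25(5.15) + 1.4(3.00) + 0.3(3.46) = 6.44 + 4.20 + 1.04 = 11.68
Eq. 2: 1.2(5.15) + 1.4(3.46) + 0.5(3.00) = 6.18 + 4.84 + 1.50 = 12.52
Eq. 3: 1.35(5.15) = 6.95
The controlling combination is 2, giving 12.52 kPa.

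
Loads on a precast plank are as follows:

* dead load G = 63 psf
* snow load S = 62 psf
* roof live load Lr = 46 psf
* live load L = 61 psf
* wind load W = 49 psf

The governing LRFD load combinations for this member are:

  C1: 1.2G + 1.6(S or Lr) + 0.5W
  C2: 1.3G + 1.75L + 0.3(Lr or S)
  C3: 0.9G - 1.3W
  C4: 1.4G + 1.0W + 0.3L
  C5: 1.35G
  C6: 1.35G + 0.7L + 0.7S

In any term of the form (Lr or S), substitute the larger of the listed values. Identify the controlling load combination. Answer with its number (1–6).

(S or Lr) → S = 62 psf; (Lr or S) → S = 62 psf.
C1: 1.2(63) + 1.6(62) + 0.5(49) = 75.6 + 99.2 + 24.5 = 199.3
C2: 1.3(63) + 1.75(61) + 0.3(62) = 81.9 + 106.8 + 18.6 = 207.3
C3: 0.9(63) - 1.3(49) = 56.7 - 63.7 = -7.0
C4: 1.4(63) + 1.0(49) + 0.3(61) = 88.2 + 49.0 + 18.3 = 155.5
C5: 1.35(63) = 85.1
C6: 1.35(63) + 0.7(61) + 0.7(62) = 85.1 + 42.7 + 43.4 = 171.2
The largest value is 207.3 psf from combination 2.

Combination 2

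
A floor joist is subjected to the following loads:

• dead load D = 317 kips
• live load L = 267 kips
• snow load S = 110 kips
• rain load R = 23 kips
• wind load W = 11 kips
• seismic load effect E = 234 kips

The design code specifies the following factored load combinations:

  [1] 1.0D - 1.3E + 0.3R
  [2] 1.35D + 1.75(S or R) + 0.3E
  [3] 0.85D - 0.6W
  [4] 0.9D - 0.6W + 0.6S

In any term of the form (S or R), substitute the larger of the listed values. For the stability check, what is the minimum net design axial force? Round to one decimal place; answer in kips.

(S or R) → S = 110 kips.
[1] 1.0(317) - 1.3(234) + 0.3(23) = 317.0 - 304.2 + 6.9 = 19.7
[2] 1.35(317) + 1.75(110) + 0.3(234) = 428.0 + 192.5 + 70.2 = 690.7
[3] 0.85(317) - 0.6(11) = 269.5 - 6.6 = 262.9
[4] 0.9(317) - 0.6(11) + 0.6(110) = 285.3 - 6.6 + 66.0 = 344.7
Combination 1 gives the minimum: 19.7 kips.

19.7 kips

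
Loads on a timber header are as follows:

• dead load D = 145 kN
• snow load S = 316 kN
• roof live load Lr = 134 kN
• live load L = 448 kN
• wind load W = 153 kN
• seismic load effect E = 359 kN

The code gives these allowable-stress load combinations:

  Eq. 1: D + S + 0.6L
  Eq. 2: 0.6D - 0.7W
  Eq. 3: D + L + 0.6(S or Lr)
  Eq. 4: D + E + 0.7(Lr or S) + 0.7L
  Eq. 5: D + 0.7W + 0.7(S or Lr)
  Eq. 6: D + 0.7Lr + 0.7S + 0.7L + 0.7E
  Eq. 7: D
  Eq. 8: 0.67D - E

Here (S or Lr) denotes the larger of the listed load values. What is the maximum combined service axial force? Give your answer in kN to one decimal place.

(S or Lr) → S = 316 kN; (Lr or S) → S = 316 kN.
Eq. 1: 1.0(145) + 1.0(316) + 0.6(448) = 145.0 + 316.0 + 268.8 = 729.8
Eq. 2: 0.6(145) - 0.7(153) = 87.0 - 107.1 = -20.1
Eq. 3: 1.0(145) + 1.0(448) + 0.6(316) = 145.0 + 448.0 + 189.6 = 782.6
Eq. 4: 1.0(145) + 1.0(359) + 0.7(316) + 0.7(448) = 145.0 + 359.0 + 221.2 + 313.6 = 1038.8
Eq. 5: 1.0(145) + 0.7(153) + 0.7(316) = 145.0 + 107.1 + 221.2 = 473.3
Eq. 6: 1.0(145) + 0.7(134) + 0.7(316) + 0.7(448) + 0.7(359) = 145.0 + 93.8 + 221.2 + 313.6 + 251.3 = 1024.9
Eq. 7: 1.0(145) = 145.0
Eq. 8: 0.67(145) - 1.0(359) = -261.9
Maximum is from combination 4.

1038.8 kN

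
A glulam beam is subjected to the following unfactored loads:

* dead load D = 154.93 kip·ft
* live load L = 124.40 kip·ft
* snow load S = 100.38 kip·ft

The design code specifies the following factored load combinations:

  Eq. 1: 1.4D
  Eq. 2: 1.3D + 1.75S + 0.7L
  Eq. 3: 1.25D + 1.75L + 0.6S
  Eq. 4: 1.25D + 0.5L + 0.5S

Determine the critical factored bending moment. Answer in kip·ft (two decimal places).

471.59 kip·ft

Eq. 1: 1.4(154.93) = 216.90
Eq. 2: 1.3(154.93) + 1.75(100.38) + 0.7(124.40) = 464.15
Eq. 3: 1.25(154.93) + 1.75(124.40) + 0.6(100.38) = 193.66 + 217.70 + 60.23 = 471.59
Eq. 4: 1.25(154.93) + 0.5(124.40) + 0.5(100.38) = 193.66 + 62.20 + 50.19 = 306.05
Combination 3 governs: M_u = 471.59 kip·ft.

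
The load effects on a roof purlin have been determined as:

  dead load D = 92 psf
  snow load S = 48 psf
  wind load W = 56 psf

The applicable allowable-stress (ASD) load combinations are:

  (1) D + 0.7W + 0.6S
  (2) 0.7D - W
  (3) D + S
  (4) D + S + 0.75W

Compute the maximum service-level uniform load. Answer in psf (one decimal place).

182.0 psf

(1) 1.0(92) + 0.7(56) + 0.6(48) = 92.0 + 39.2 + 28.8 = 160.0
(2) 0.7(92) - 1.0(56) = 64.4 - 56.0 = 8.4
(3) 1.0(92) + 1.0(48) = 92.0 + 48.0 = 140.0
(4) 1.0(92) + 1.0(48) + 0.75(56) = 92.0 + 48.0 + 42.0 = 182.0
The controlling combination is 4, giving 182.0 psf.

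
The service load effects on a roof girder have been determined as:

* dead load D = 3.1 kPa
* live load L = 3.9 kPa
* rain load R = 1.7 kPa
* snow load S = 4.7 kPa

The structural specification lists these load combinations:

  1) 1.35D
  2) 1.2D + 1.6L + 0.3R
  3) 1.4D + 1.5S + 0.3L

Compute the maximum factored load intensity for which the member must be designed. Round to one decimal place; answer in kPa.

12.6 kPa

1) 1.35(3.1) = 4.2
2) 1.2(3.1) + 1.6(3.9) + 0.3(1.7) = 10.5
3) 1.4(3.1) + 1.5(4.7) + 0.3(3.9) = 4.3 + 7.1 + 1.2 = 12.6
Combination 3 governs: q_u = 12.6 kPa.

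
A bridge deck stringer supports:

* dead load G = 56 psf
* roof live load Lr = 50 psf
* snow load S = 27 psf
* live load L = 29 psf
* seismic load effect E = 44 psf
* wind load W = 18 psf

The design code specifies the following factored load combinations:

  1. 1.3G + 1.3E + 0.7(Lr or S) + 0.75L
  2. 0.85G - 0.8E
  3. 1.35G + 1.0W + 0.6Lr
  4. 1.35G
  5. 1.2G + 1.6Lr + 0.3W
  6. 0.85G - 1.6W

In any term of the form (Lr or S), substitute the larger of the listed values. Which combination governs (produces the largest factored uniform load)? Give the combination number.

Combination 1

(Lr or S) → Lr = 50 psf.
1. 1.3(56) + 1.3(44) + 0.7(50) + 0.75(29) = 186.8
2. 0.85(56) - 0.8(44) = 12.4
3. 1.35(56) + 1.0(18) + 0.6(50) = 123.6
4. 1.35(56) = 75.6
5. 1.2(56) + 1.6(50) + 0.3(18) = 152.6
6. 0.85(56) - 1.6(18) = 18.8
The largest value is 186.8 psf from combination 1.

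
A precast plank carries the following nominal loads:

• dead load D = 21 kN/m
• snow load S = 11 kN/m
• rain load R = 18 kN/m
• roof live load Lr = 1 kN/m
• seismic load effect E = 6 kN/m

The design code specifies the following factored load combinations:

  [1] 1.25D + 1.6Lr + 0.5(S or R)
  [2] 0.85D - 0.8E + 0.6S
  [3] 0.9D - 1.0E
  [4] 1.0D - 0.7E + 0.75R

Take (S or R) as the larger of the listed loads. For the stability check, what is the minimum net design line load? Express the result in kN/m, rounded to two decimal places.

12.90 kN/m

(S or R) → R = 18 kN/m.
[1] 1.25(21) + 1.6(1) + 0.5(18) = 26.25 + 1.60 + 9.00 = 36.85
[2] 0.85(21) - 0.8(6) + 0.6(11) = 17.85 - 4.80 + 6.60 = 19.65
[3] 0.9(21) - 1.0(6) = 18.90 - 6.00 = 12.90
[4] 1.0(21) - 0.7(6) + 0.75(18) = 21.00 - 4.20 + 13.50 = 30.30
Combination 3 gives the minimum: 12.90 kN/m.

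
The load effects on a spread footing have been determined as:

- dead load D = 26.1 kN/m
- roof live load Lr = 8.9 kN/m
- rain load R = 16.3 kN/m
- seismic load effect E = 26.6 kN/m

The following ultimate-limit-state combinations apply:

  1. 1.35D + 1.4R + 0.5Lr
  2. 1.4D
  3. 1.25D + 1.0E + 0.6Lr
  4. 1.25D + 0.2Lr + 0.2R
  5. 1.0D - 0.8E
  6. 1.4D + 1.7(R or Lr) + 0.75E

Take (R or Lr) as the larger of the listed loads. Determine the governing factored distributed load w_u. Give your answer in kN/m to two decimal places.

84.20 kN/m

(R or Lr) → R = 16.3 kN/m.
1. 1.35(26.1) + 1.4(16.3) + 0.5(8.9) = 62.51
2. 1.4(26.1) = 36.54
3. 1.25(26.1) + 1.0(26.6) + 0.6(8.9) = 64.57
4. 1.25(26.1) + 0.2(8.9) + 0.2(16.3) = 37.67
5. 1.0(26.1) - 0.8(26.6) = 4.82
6. 1.4(26.1) + 1.7(16.3) + 0.75(26.6) = 84.20
Combination 6 governs: w_u = 84.20 kN/m.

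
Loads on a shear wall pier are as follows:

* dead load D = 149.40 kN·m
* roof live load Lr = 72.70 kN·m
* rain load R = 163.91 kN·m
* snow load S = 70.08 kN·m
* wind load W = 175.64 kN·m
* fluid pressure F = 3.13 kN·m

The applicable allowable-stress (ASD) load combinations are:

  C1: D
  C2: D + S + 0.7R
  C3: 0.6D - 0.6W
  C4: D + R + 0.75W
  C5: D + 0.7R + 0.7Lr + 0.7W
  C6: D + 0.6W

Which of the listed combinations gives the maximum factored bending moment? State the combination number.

Combination 4

C1: 1.0(149.40) = 149.40
C2: 1.0(149.40) + 1.0(70.08) + 0.7(163.91) = 334.22
C3: 0.6(149.40) - 0.6(175.64) = -15.74
C4: 1.0(149.40) + 1.0(163.91) + 0.75(175.64) = 445.04
C5: 1.0(149.40) + 0.7(163.91) + 0.7(72.70) + 0.7(175.64) = 437.98
C6: 1.0(149.40) + 0.6(175.64) = 254.78
The largest value is 445.04 kN·m from combination 4.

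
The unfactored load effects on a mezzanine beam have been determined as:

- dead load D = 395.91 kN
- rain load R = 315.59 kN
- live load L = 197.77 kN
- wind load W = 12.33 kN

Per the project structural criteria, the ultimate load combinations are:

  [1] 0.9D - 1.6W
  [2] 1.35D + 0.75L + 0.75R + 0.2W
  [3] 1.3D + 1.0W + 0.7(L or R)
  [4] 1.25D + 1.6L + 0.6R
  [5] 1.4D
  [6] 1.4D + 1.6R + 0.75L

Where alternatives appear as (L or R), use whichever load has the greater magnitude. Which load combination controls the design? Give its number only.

Combination 6

(L or R) → R = 315.59 kN.
[1] 0.9(395.91) - 1.6(12.33) = 356.32 - 19.73 = 336.59
[2] 1.35(395.91) + 0.75(197.77) + 0.75(315.59) + 0.2(12.33) = 921.96
[3] 1.3(395.91) + 1.0(12.33) + 0.7(315.59) = 747.93
[4] 1.25(395.91) + 1.6(197.77) + 0.6(315.59) = 494.89 + 316.43 + 189.35 = 1000.67
[5] 1.4(395.91) = 554.27
[6] 1.4(395.91) + 1.6(315.59) + 0.75(197.77) = 1207.55
The largest value is 1207.55 kN from combination 6.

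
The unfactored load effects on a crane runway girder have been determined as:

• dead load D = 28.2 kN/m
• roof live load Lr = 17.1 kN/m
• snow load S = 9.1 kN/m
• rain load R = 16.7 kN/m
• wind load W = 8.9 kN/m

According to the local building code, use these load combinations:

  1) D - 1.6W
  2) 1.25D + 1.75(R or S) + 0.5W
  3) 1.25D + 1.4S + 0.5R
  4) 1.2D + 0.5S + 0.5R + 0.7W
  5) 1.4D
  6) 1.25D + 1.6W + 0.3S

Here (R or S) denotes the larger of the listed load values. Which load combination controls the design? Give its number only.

Combination 2

(R or S) → R = 16.7 kN/m.
1) 1.0(28.2) - 1.6(8.9) = 28.2 - 14.2 = 14.0
2) 1.25(28.2) + 1.75(16.7) + 0.5(8.9) = 68.9
3) 1.25(28.2) + 1.4(9.1) + 0.5(16.7) = 56.3
4) 1.2(28.2) + 0.5(9.1) + 0.5(16.7) + 0.7(8.9) = 33.8 + 4.6 + 8.4 + 6.2 = 53.0
5) 1.4(28.2) = 39.5
6) 1.25(28.2) + 1.6(8.9) + 0.3(9.1) = 35.3 + 14.2 + 2.7 = 52.2
The largest value is 68.9 kN/m from combination 2.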